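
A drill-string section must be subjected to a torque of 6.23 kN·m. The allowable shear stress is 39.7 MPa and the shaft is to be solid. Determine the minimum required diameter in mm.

For a solid shaft τ_max = 16T/(πd³), so d = (16T/(π τ_allow))^(1/3) = (16·6230/(π·3.97×10^7))^(1/3) = 0.09280 m.

92.8 mm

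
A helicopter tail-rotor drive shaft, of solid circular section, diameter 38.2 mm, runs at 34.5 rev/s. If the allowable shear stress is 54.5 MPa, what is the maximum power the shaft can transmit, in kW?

129 kW

J = πd⁴/32 = π(0.0382)⁴/32 = 2.091×10^-7 m⁴.
T_max = τ_allow·J/r = 5.45×10^7 × 2.091×10^-7 / 0.0191 = 596.5 N·m.
ω = 2π·34.5 = 216.8 rad/s, so P_max = T_max·ω = 1.293×10^5 W.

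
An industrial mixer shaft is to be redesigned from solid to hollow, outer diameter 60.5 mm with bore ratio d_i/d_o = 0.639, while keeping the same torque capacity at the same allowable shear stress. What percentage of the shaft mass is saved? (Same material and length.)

33.2 %

Equal τ_max and T ⇒ the solid shaft needs d_s³ = d_o³(1−k⁴), so d_s = 60.5·(1−0.639⁴)^(1/3) = 56.93 mm.
Area ratio A_h/A_s = d_o²(1−k²)/d_s² = (1−k²)/(1−k⁴)^(2/3) = 0.6682.
Mass saving = 1 − 0.6682 = 33.2 %.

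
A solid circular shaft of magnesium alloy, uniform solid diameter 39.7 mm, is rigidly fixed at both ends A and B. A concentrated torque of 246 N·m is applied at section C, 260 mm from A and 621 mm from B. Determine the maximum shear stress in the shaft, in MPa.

14.1 MPa

With uniform GJ and both ends fixed, compatibility θ_AC = θ_CB gives T_A·a = T_B·b, together with T_A + T_B = T₀.
T_A = T₀·b/(a+b) = 246.0·621/881.0 = 173.4 N·m; T_B = 72.60 N·m.
τ in each portion: τ_AC = 1.41×10^7 Pa, τ_CB = 5.91×10^6 Pa; maximum is in AC.
τ_max = T_AC·r/J = 173.4·0.0199/2.44×10^-7 = 1.411×10^7 Pa.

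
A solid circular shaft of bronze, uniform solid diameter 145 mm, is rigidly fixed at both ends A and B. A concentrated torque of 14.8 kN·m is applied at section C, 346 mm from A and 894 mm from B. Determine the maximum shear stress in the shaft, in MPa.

With uniform GJ and both ends fixed, compatibility θ_AC = θ_CB gives T_A·a = T_B·b, together with T_A + T_B = T₀.
T_A = T₀·b/(a+b) = 14800·894/1240 = 10670 N·m; T_B = 4130 N·m.
τ in each portion: τ_AC = 1.78×10^7 Pa, τ_CB = 6.90×10^6 Pa; maximum is in AC.
τ_max = T_AC·r/J = 10670·0.0725/4.34×10^-5 = 1.783×10^7 Pa.

17.8 MPa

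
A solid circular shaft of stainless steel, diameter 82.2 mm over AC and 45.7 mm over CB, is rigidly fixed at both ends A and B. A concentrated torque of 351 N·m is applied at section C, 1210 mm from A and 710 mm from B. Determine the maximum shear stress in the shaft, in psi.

401 psi

Compatibility: T_A·a/J_AC = T_B·b/J_CB with T_A + T_B = T₀.
J_AC = 4.48×10^-6 m⁴, J_CB = 4.28×10^-7 m⁴, so T_A = T₀·(J_AC/a)/((J_AC/a)+(J_CB/b)) = 301.9 N·m, T_B = 49.15 N·m.
τ in each portion: τ_AC = 2.77×10^6 Pa, τ_CB = 2.62×10^6 Pa; maximum is in AC.
τ_max = T_AC·r/J = 301.9·0.0411/4.48×10^-6 = 2.768×10^6 Pa.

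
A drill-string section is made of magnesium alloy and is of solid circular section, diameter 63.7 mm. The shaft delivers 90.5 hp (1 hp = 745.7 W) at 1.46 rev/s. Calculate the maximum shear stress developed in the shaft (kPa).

145000 kPa

ω = 2π·1.46 = 9.173 rad/s, so T = P/ω = 90.5×745.7 / 9.173 = 7357 N·m.
J = πd⁴/32 = π(0.0637)⁴/32 = 1.616×10^-6 m⁴.
τ_max = T·r/J = 7357 × 0.0319 / 1.616×10^-6 = 1.450×10^8 Pa.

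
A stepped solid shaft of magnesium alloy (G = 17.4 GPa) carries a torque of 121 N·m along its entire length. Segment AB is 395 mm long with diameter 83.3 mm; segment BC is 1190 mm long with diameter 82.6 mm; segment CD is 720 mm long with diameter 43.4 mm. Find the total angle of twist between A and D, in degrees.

0.961°

J_AB = π(0.0833)⁴/32 = 4.73×10^-6 m⁴; J_BC = π(0.0826)⁴/32 = 4.57×10^-6 m⁴; J_CD = π(0.0434)⁴/32 = 3.48×10^-7 m⁴.
θ = (T/G)·Σ L_i/J_i = (121.0/17.4×10⁹)·(0.395/4.73×10^-6 + 1.19/4.57×10^-6 + 0.720/3.48×10^-7) = 0.01677 rad.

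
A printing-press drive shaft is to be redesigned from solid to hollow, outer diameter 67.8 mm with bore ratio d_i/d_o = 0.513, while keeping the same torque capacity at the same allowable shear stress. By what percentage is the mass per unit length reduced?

Equal τ_max and T ⇒ the solid shaft needs d_s³ = d_o³(1−k⁴), so d_s = 67.8·(1−0.513⁴)^(1/3) = 66.20 mm.
Area ratio A_h/A_s = d_o²(1−k²)/d_s² = (1−k²)/(1−k⁴)^(2/3) = 0.7729.
Mass saving = 1 − 0.7729 = 22.7 %.

22.7 %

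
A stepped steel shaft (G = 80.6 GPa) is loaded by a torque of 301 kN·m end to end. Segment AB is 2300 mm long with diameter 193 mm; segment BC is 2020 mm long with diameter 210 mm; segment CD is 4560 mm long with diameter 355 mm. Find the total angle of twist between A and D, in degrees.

6.50°

J_AB = π(0.193)⁴/32 = 1.36×10^-4 m⁴; J_BC = π(0.210)⁴/32 = 1.91×10^-4 m⁴; J_CD = π(0.355)⁴/32 = 1.56×10^-3 m⁴.
θ = (T/G)·Σ L_i/J_i = (301000/80.6×10⁹)·(2.30/1.36×10^-4 + 2.02/1.91×10^-4 + 4.56/1.56×10^-3) = 0.1135 rad.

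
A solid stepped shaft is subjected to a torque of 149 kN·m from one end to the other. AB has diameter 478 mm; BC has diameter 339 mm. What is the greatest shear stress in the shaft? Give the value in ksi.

Under the same torque, τ_max = 16T/(πd³) is largest where d is smallest — segment BC (d = 339 mm).
τ_max = 16·149000/(π·(0.339)³) = 1.948×10^7 Pa.

2.83 ksi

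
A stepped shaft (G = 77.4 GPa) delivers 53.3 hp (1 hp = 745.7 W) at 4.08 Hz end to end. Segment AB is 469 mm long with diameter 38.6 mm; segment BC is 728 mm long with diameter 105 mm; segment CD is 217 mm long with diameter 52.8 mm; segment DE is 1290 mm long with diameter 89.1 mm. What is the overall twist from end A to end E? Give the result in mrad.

ω = 2π·4.08 = 25.64 rad/s, so T = P/ω = 53.3×745.7 / 25.64 = 1550 N·m.
J_AB = π(0.0386)⁴/32 = 2.18×10^-7 m⁴; J_BC = π(0.105)⁴/32 = 1.19×10^-5 m⁴; J_CD = π(0.0528)⁴/32 = 7.63×10^-7 m⁴; J_DE = π(0.0891)⁴/32 = 6.19×10^-6 m⁴.
θ = (T/G)·Σ L_i/J_i = (1550/77.4×10⁹)·(0.469/2.18×10^-7 + 0.728/1.19×10^-5 + 0.217/7.63×10^-7 + 1.29/6.19×10^-6) = 0.05420 rad.

54.2 mrad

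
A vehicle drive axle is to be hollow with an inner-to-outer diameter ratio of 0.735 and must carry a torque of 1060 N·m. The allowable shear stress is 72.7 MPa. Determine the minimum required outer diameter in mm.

For a hollow shaft with d_i/d_o = 0.735: τ_max = 16T/(π d_o³ (1−k⁴)), so d_o = [16T/(π τ_allow (1−k⁴))]^(1/3) = [16·1060/(π·7.27×10^7·0.7082)]^(1/3) = 0.04716 m.

47.2 mm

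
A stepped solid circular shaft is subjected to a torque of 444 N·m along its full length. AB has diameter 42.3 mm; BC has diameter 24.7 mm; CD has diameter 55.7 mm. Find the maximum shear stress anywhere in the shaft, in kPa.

150000 kPa

Under the same torque, τ_max = 16T/(πd³) is largest where d is smallest — segment BC (d = 24.7 mm).
τ_max = 16·444.0/(π·(0.0247)³) = 1.501×10^8 Pa.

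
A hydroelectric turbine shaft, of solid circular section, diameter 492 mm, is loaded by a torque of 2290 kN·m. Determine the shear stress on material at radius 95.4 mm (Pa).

3.80e7 Pa

J = πd⁴/32 = π(0.492)⁴/32 = 5.753×10^-3 m⁴.
Shear stress varies linearly with radius: τ = T·r/J = 2.290e6 × 0.0954 / 5.753×10^-3 = 3.798×10^7 Pa.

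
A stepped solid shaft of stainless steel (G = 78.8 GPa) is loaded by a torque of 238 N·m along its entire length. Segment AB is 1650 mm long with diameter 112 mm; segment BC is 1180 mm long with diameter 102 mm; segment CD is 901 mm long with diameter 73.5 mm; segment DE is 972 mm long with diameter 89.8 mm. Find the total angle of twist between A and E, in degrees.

J_AB = π(0.112)⁴/32 = 1.54×10^-5 m⁴; J_BC = π(0.102)⁴/32 = 1.06×10^-5 m⁴; J_CD = π(0.0735)⁴/32 = 2.87×10^-6 m⁴; J_DE = π(0.0898)⁴/32 = 6.38×10^-6 m⁴.
θ = (T/G)·Σ L_i/J_i = (238.0/78.8×10⁹)·(1.65/1.54×10^-5 + 1.18/1.06×10^-5 + 0.901/2.87×10^-6 + 0.972/6.38×10^-6) = 2.068×10^-3 rad.

0.118°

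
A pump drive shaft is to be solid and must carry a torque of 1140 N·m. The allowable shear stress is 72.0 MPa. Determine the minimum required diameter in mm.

43.2 mm

For a solid shaft τ_max = 16T/(πd³), so d = (16T/(π τ_allow))^(1/3) = (16·1140/(π·7.20×10^7))^(1/3) = 0.04320 m.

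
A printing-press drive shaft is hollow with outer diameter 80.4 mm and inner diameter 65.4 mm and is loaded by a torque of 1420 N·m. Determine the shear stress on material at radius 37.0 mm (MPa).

22.8 MPa

J = π(d_o⁴ − d_i⁴)/32 = π(0.0804⁴ − 0.0654⁴)/32 = 2.306×10^-6 m⁴.
Shear stress varies linearly with radius: τ = T·r/J = 1420 × 0.0370 / 2.306×10^-6 = 2.278×10^7 Pa.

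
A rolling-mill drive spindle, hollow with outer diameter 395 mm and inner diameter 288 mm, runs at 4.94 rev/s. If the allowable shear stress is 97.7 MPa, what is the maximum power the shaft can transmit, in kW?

26300 kW

J = π(d_o⁴ − d_i⁴)/32 = π(0.395⁴ − 0.288⁴)/32 = 1.715×10^-3 m⁴.
T_max = τ_allow·J/r = 9.77×10^7 × 1.715×10^-3 / 0.198 = 848200 N·m.
ω = 2π·4.94 = 31.04 rad/s, so P_max = T_max·ω = 2.633×10^7 W.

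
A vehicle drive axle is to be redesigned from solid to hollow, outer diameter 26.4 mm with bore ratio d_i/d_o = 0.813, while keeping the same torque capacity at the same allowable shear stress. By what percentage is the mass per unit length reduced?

Equal τ_max and T ⇒ the solid shaft needs d_s³ = d_o³(1−k⁴), so d_s = 26.4·(1−0.813⁴)^(1/3) = 21.80 mm.
Area ratio A_h/A_s = d_o²(1−k²)/d_s² = (1−k²)/(1−k⁴)^(2/3) = 0.4972.
Mass saving = 1 − 0.4972 = 50.3 %.

50.3 %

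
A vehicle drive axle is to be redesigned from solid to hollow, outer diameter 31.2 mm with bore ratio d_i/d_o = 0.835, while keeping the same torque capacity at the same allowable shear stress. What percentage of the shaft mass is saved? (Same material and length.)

52.8 %

Equal τ_max and T ⇒ the solid shaft needs d_s³ = d_o³(1−k⁴), so d_s = 31.2·(1−0.835⁴)^(1/3) = 24.99 mm.
Area ratio A_h/A_s = d_o²(1−k²)/d_s² = (1−k²)/(1−k⁴)^(2/3) = 0.4719.
Mass saving = 1 − 0.4719 = 52.8 %.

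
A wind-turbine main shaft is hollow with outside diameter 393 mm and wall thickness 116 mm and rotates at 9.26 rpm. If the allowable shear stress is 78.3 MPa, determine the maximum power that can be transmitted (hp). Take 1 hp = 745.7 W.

J = π(d_o⁴ − d_i⁴)/32 = π(0.393⁴ − 0.161⁴)/32 = 2.276×10^-3 m⁴.
T_max = τ_allow·J/r = 7.83×10^7 × 2.276×10^-3 / 0.197 = 906900 N·m.
ω = 2π·9.26/60 = 0.9697 rad/s, so P_max = T_max·ω = 8.794×10^5 W.

1180 hp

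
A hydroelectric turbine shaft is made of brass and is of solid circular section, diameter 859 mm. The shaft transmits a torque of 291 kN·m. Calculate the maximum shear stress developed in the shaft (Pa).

J = πd⁴/32 = π(0.859)⁴/32 = 0.05345 m⁴.
τ_max = T·r/J = 291000 × 0.429 / 0.05345 = 2.338×10^6 Pa.

2.34e6 Pa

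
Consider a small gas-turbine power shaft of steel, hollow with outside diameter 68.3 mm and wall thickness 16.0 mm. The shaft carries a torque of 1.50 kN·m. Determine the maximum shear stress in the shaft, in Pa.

2.61e7 Pa

J = π(d_o⁴ − d_i⁴)/32 = π(0.0683⁴ − 0.0363⁴)/32 = 1.966×10^-6 m⁴.
τ_max = T·r/J = 1500 × 0.0341 / 1.966×10^-6 = 2.606×10^7 Pa.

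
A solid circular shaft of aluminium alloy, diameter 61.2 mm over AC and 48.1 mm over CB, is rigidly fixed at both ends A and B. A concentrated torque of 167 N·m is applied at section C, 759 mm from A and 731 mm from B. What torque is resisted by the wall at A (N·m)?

Compatibility: T_A·a/J_AC = T_B·b/J_CB with T_A + T_B = T₀.
J_AC = 1.38×10^-6 m⁴, J_CB = 5.26×10^-7 m⁴, so T_A = T₀·(J_AC/a)/((J_AC/a)+(J_CB/b)) = 119.6 N·m, T_B = 47.39 N·m.

120 N·m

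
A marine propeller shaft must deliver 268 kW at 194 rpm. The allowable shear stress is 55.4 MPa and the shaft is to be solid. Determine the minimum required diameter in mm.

107 mm

ω = 2π·194/60 = 20.32 rad/s, so T = P/ω = 268×10³ / 20.32 = 13190 N·m.
For a solid shaft τ_max = 16T/(πd³), so d = (16T/(π τ_allow))^(1/3) = (16·13190/(π·5.54×10^7))^(1/3) = 0.1066 m.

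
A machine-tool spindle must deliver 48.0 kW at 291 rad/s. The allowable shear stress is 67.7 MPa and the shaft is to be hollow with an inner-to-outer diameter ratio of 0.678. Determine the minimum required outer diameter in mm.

25.1 mm

ω = 291 rad/s, so T = P/ω = 48.0×10³ / 291.0 = 164.9 N·m.
For a hollow shaft with d_i/d_o = 0.678: τ_max = 16T/(π d_o³ (1−k⁴)), so d_o = [16T/(π τ_allow (1−k⁴))]^(1/3) = [16·164.9/(π·6.77×10^7·0.7887)]^(1/3) = 0.02506 m.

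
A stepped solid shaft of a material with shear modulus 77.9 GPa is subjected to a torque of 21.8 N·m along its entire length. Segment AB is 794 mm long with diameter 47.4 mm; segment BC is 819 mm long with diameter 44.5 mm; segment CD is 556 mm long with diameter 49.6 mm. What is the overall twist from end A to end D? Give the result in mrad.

1.31 mrad

J_AB = π(0.0474)⁴/32 = 4.96×10^-7 m⁴; J_BC = π(0.0445)⁴/32 = 3.85×10^-7 m⁴; J_CD = π(0.0496)⁴/32 = 5.94×10^-7 m⁴.
θ = (T/G)·Σ L_i/J_i = (21.80/77.9×10⁹)·(0.794/4.96×10^-7 + 0.819/3.85×10^-7 + 0.556/5.94×10^-7) = 1.306×10^-3 rad.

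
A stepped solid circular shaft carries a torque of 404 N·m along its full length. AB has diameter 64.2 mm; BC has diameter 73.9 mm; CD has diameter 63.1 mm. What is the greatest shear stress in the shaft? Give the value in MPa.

8.19 MPa

Under the same torque, τ_max = 16T/(πd³) is largest where d is smallest — segment CD (d = 63.1 mm).
τ_max = 16·404.0/(π·(0.0631)³) = 8.190×10^6 Pa.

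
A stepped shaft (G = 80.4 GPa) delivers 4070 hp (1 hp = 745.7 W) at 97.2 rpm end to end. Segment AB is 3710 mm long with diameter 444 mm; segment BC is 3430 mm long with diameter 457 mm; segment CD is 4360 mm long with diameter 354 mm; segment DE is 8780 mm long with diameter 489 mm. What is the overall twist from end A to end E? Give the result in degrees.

ω = 2π·97.2/60 = 10.18 rad/s, so T = P/ω = 4070×745.7 / 10.18 = 298200 N·m.
J_AB = π(0.444)⁴/32 = 3.82×10^-3 m⁴; J_BC = π(0.457)⁴/32 = 4.28×10^-3 m⁴; J_CD = π(0.354)⁴/32 = 1.54×10^-3 m⁴; J_DE = π(0.489)⁴/32 = 5.61×10^-3 m⁴.
θ = (T/G)·Σ L_i/J_i = (298200/80.4×10⁹)·(3.71/3.82×10^-3 + 3.43/4.28×10^-3 + 4.36/1.54×10^-3 + 8.78/5.61×10^-3) = 0.02286 rad.

1.31°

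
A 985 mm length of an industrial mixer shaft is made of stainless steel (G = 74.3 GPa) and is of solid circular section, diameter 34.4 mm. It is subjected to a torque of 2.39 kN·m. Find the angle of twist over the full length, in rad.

J = πd⁴/32 = π(0.0344)⁴/32 = 1.375×10^-7 m⁴.
θ = T·L/(G·J) = 2390 × 0.985 / (74.3×10⁹ × 1.375×10^-7) = 0.2305 rad.

0.230 rad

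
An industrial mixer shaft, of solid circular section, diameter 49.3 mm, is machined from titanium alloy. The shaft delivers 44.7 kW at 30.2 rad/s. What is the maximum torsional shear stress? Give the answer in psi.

ω = 30.2 rad/s, so T = P/ω = 44.7×10³ / 30.20 = 1480 N·m.
J = πd⁴/32 = π(0.0493)⁴/32 = 5.799×10^-7 m⁴.
τ_max = T·r/J = 1480 × 0.0246 / 5.799×10^-7 = 6.291×10^7 Pa.

9120 psi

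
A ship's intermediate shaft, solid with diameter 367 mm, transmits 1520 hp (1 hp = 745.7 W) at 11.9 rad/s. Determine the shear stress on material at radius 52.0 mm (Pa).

ω = 11.9 rad/s, so T = P/ω = 1520×745.7 / 11.90 = 95250 N·m.
J = πd⁴/32 = π(0.367)⁴/32 = 1.781×10^-3 m⁴.
Shear stress varies linearly with radius: τ = T·r/J = 95250 × 0.0520 / 1.781×10^-3 = 2.781×10^6 Pa.

2.78e6 Pa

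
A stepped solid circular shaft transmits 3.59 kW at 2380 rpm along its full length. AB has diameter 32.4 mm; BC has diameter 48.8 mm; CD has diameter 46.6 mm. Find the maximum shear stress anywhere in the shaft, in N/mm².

2.16 N/mm²

ω = 2π·2380/60 = 249.2 rad/s, so T = P/ω = 3.59×10³ / 249.2 = 14.40 N·m.
Under the same torque, τ_max = 16T/(πd³) is largest where d is smallest — segment AB (d = 32.4 mm).
τ_max = 16·14.40/(π·(0.0324)³) = 2.157×10^6 Pa.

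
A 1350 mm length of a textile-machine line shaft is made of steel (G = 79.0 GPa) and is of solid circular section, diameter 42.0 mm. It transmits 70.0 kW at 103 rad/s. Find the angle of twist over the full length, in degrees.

ω = 103 rad/s, so T = P/ω = 70.0×10³ / 103.0 = 679.6 N·m.
J = πd⁴/32 = π(0.0420)⁴/32 = 3.055×10^-7 m⁴.
θ = T·L/(G·J) = 679.6 × 1.35 / (79.0×10⁹ × 3.055×10^-7) = 0.03802 rad.

2.18°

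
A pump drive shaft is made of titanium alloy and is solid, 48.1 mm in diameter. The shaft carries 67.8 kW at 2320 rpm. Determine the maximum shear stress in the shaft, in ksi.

ω = 2π·2320/60 = 242.9 rad/s, so T = P/ω = 67.8×10³ / 242.9 = 279.1 N·m.
J = πd⁴/32 = π(0.0481)⁴/32 = 5.255×10^-7 m⁴.
τ_max = T·r/J = 279.1 × 0.0241 / 5.255×10^-7 = 1.277×10^7 Pa.

1.85 ksi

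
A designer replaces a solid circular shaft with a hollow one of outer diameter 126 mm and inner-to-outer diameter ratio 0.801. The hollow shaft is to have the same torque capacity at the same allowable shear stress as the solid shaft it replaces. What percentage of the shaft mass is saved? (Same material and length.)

49.0 %

Equal τ_max and T ⇒ the solid shaft needs d_s³ = d_o³(1−k⁴), so d_s = 126·(1−0.801⁴)^(1/3) = 105.6 mm.
Area ratio A_h/A_s = d_o²(1−k²)/d_s² = (1−k²)/(1−k⁴)^(2/3) = 0.5104.
Mass saving = 1 − 0.5104 = 49.0 %.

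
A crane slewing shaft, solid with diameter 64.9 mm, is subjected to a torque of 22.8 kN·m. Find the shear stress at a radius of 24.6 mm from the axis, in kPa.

322000 kPa

J = πd⁴/32 = π(0.0649)⁴/32 = 1.742×10^-6 m⁴.
Shear stress varies linearly with radius: τ = T·r/J = 22800 × 0.0246 / 1.742×10^-6 = 3.220×10^8 Pa.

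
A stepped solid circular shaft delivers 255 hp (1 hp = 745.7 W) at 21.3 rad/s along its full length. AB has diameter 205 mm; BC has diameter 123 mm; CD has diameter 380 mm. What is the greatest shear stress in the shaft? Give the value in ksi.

3.54 ksi

ω = 21.3 rad/s, so T = P/ω = 255×745.7 / 21.30 = 8927 N·m.
Under the same torque, τ_max = 16T/(πd³) is largest where d is smallest — segment BC (d = 123 mm).
τ_max = 16·8927/(π·(0.123)³) = 2.443×10^7 Pa.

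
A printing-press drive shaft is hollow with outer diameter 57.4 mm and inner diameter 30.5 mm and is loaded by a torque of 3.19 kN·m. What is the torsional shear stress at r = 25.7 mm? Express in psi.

J = π(d_o⁴ − d_i⁴)/32 = π(0.0574⁴ − 0.0305⁴)/32 = 9.808×10^-7 m⁴.
Shear stress varies linearly with radius: τ = T·r/J = 3190 × 0.0257 / 9.808×10^-7 = 8.359×10^7 Pa.

12100 psi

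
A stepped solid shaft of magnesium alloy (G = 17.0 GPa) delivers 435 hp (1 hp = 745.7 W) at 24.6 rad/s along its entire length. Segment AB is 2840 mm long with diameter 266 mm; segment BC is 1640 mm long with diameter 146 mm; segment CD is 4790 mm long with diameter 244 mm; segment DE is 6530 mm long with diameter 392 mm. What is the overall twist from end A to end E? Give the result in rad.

ω = 24.6 rad/s, so T = P/ω = 435×745.7 / 24.60 = 13190 N·m.
J_AB = π(0.266)⁴/32 = 4.92×10^-4 m⁴; J_BC = π(0.146)⁴/32 = 4.46×10^-5 m⁴; J_CD = π(0.244)⁴/32 = 3.48×10^-4 m⁴; J_DE = π(0.392)⁴/32 = 2.32×10^-3 m⁴.
θ = (T/G)·Σ L_i/J_i = (13190/17.0×10⁹)·(2.84/4.92×10^-4 + 1.64/4.46×10^-5 + 4.79/3.48×10^-4 + 6.53/2.32×10^-3) = 0.04586 rad.

0.0459 rad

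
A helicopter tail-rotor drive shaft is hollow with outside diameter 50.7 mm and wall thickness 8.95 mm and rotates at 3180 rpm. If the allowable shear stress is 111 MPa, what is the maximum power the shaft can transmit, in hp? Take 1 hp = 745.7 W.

1050 hp

J = π(d_o⁴ − d_i⁴)/32 = π(0.0507⁴ − 0.0328⁴)/32 = 5.351×10^-7 m⁴.
T_max = τ_allow·J/r = 1.11×10^8 × 5.351×10^-7 / 0.0254 = 2343 N·m.
ω = 2π·3180/60 = 333.0 rad/s, so P_max = T_max·ω = 7.802×10^5 W.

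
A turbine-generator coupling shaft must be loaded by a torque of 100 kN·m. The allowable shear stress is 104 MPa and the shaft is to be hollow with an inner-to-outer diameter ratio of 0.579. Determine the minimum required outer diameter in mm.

For a hollow shaft with d_i/d_o = 0.579: τ_max = 16T/(π d_o³ (1−k⁴)), so d_o = [16T/(π τ_allow (1−k⁴))]^(1/3) = [16·100000/(π·1.04×10^8·0.8876)]^(1/3) = 0.1767 m.

177 mm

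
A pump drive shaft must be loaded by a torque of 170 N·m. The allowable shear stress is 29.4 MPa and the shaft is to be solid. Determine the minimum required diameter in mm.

30.9 mm

For a solid shaft τ_max = 16T/(πd³), so d = (16T/(π τ_allow))^(1/3) = (16·170.0/(π·2.94×10^7))^(1/3) = 0.03088 m.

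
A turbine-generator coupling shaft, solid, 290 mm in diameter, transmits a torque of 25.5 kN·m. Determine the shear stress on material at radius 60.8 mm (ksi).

0.324 ksi

J = πd⁴/32 = π(0.290)⁴/32 = 6.944×10^-4 m⁴.
Shear stress varies linearly with radius: τ = T·r/J = 25500 × 0.0608 / 6.944×10^-4 = 2.233×10^6 Pa.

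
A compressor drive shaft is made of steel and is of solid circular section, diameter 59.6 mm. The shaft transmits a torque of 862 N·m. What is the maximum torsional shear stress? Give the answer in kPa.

20700 kPa

J = πd⁴/32 = π(0.0596)⁴/32 = 1.239×10^-6 m⁴.
τ_max = T·r/J = 862.0 × 0.0298 / 1.239×10^-6 = 2.074×10^7 Pa.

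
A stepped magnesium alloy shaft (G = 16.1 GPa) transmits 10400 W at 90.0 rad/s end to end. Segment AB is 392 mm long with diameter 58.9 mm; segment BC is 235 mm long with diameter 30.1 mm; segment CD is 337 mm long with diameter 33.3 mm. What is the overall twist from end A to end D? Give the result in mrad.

ω = 90.0 rad/s, so T = P/ω = 10400 / 90.00 = 115.6 N·m.
J_AB = π(0.0589)⁴/32 = 1.18×10^-6 m⁴; J_BC = π(0.0301)⁴/32 = 8.06×10^-8 m⁴; J_CD = π(0.0333)⁴/32 = 1.21×10^-7 m⁴.
θ = (T/G)·Σ L_i/J_i = (115.6/16.1×10⁹)·(0.392/1.18×10^-6 + 0.235/8.06×10^-8 + 0.337/1.21×10^-7) = 0.04335 rad.

43.3 mrad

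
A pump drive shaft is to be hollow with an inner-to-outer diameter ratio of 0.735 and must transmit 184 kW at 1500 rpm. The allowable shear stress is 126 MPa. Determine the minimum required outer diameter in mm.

ω = 2π·1500/60 = 157.1 rad/s, so T = P/ω = 184×10³ / 157.1 = 1171 N·m.
For a hollow shaft with d_i/d_o = 0.735: τ_max = 16T/(π d_o³ (1−k⁴)), so d_o = [16T/(π τ_allow (1−k⁴))]^(1/3) = [16·1171/(π·1.26×10^8·0.7082)]^(1/3) = 0.04059 m.

40.6 mm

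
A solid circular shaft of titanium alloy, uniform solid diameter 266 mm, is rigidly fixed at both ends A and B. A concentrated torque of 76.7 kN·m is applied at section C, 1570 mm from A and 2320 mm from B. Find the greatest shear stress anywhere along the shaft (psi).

1800 psi

With uniform GJ and both ends fixed, compatibility θ_AC = θ_CB gives T_A·a = T_B·b, together with T_A + T_B = T₀.
T_A = T₀·b/(a+b) = 76700·2320/3890 = 45740 N·m; T_B = 30960 N·m.
τ in each portion: τ_AC = 1.24×10^7 Pa, τ_CB = 8.38×10^6 Pa; maximum is in AC.
τ_max = T_AC·r/J = 45740·0.133/4.92×10^-4 = 1.238×10^7 Pa.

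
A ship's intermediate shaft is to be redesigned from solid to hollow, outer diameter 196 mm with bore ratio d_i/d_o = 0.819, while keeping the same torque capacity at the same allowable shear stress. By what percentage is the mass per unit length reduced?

Equal τ_max and T ⇒ the solid shaft needs d_s³ = d_o³(1−k⁴), so d_s = 196·(1−0.819⁴)^(1/3) = 160.6 mm.
Area ratio A_h/A_s = d_o²(1−k²)/d_s² = (1−k²)/(1−k⁴)^(2/3) = 0.4904.
Mass saving = 1 − 0.4904 = 51.0 %.

51.0 %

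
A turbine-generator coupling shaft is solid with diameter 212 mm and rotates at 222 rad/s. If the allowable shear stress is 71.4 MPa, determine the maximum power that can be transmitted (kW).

J = πd⁴/32 = π(0.212)⁴/32 = 1.983×10^-4 m⁴.
T_max = τ_allow·J/r = 7.14×10^7 × 1.983×10^-4 / 0.106 = 133600 N·m.
ω = 222 rad/s, so P_max = T_max·ω = 2.965×10^7 W.

29700 kW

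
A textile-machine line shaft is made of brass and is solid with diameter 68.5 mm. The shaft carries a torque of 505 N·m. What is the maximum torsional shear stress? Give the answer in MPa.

J = πd⁴/32 = π(0.0685)⁴/32 = 2.162×10^-6 m⁴.
τ_max = T·r/J = 505.0 × 0.0343 / 2.162×10^-6 = 8.002×10^6 Pa.

8.00 MPa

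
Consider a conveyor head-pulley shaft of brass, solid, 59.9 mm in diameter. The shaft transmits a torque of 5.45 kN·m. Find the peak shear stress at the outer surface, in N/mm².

J = πd⁴/32 = π(0.0599)⁴/32 = 1.264×10^-6 m⁴.
τ_max = T·r/J = 5450 × 0.0300 / 1.264×10^-6 = 1.291×10^8 Pa.

129 N/mm²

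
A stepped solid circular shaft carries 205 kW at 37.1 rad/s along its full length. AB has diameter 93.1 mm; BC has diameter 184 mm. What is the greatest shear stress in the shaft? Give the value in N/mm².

ω = 37.1 rad/s, so T = P/ω = 205×10³ / 37.10 = 5526 N·m.
Under the same torque, τ_max = 16T/(πd³) is largest where d is smallest — segment AB (d = 93.1 mm).
τ_max = 16·5526/(π·(0.0931)³) = 3.487×10^7 Pa.

34.9 N/mm²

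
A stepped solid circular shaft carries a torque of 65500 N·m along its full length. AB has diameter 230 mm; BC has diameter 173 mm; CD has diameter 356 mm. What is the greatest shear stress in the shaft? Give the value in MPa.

Under the same torque, τ_max = 16T/(πd³) is largest where d is smallest — segment BC (d = 173 mm).
τ_max = 16·65500/(π·(0.173)³) = 6.443×10^7 Pa.

64.4 MPa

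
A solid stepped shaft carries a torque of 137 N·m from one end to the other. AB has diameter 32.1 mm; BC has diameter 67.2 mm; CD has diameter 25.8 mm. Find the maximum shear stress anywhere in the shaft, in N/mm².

40.6 N/mm²

Under the same torque, τ_max = 16T/(πd³) is largest where d is smallest — segment CD (d = 25.8 mm).
τ_max = 16·137.0/(π·(0.0258)³) = 4.063×10^7 Pa.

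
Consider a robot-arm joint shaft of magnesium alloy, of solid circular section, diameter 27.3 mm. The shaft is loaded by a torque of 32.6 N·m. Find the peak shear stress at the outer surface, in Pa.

8.16e6 Pa

J = πd⁴/32 = π(0.0273)⁴/32 = 5.453×10^-8 m⁴.
τ_max = T·r/J = 32.60 × 0.0137 / 5.453×10^-8 = 8.160×10^6 Pa.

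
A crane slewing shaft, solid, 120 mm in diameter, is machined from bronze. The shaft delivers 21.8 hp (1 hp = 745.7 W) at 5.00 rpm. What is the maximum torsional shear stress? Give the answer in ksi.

13.3 ksi

ω = 2π·5.00/60 = 0.5236 rad/s, so T = P/ω = 21.8×745.7 / 0.5236 = 31050 N·m.
J = πd⁴/32 = π(0.120)⁴/32 = 2.036×10^-5 m⁴.
τ_max = T·r/J = 31050 × 0.0600 / 2.036×10^-5 = 9.151×10^7 Pa.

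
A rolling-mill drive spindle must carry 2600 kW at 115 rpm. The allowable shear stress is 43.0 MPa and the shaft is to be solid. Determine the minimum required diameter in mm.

295 mm

ω = 2π·115/60 = 12.04 rad/s, so T = P/ω = 2600×10³ / 12.04 = 215900 N·m.
For a solid shaft τ_max = 16T/(πd³), so d = (16T/(π τ_allow))^(1/3) = (16·215900/(π·4.30×10^7))^(1/3) = 0.2946 m.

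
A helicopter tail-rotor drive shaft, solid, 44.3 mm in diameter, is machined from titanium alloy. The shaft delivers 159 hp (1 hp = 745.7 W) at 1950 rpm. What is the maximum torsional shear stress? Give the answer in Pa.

ω = 2π·1950/60 = 204.2 rad/s, so T = P/ω = 159×745.7 / 204.2 = 580.6 N·m.
J = πd⁴/32 = π(0.0443)⁴/32 = 3.781×10^-7 m⁴.
τ_max = T·r/J = 580.6 × 0.0221 / 3.781×10^-7 = 3.401×10^7 Pa.

3.40e7 Pa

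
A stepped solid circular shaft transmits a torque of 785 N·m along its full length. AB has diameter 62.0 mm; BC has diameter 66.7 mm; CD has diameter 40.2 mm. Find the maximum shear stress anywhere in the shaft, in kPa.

61500 kPa

Under the same torque, τ_max = 16T/(πd³) is largest where d is smallest — segment CD (d = 40.2 mm).
τ_max = 16·785.0/(π·(0.0402)³) = 6.154×10^7 Pa.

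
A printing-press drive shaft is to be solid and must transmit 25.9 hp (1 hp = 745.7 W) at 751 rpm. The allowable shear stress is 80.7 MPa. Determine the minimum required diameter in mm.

24.9 mm

ω = 2π·751/60 = 78.64 rad/s, so T = P/ω = 25.9×745.7 / 78.64 = 245.6 N·m.
For a solid shaft τ_max = 16T/(πd³), so d = (16T/(π τ_allow))^(1/3) = (16·245.6/(π·8.07×10^7))^(1/3) = 0.02493 m.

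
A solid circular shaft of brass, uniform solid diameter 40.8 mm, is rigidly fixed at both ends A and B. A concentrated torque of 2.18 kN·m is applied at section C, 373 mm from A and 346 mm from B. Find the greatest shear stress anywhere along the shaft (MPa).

With uniform GJ and both ends fixed, compatibility θ_AC = θ_CB gives T_A·a = T_B·b, together with T_A + T_B = T₀.
T_A = T₀·b/(a+b) = 2180·346/719.0 = 1049 N·m; T_B = 1131 N·m.
τ in each portion: τ_AC = 7.87×10^7 Pa, τ_CB = 8.48×10^7 Pa; maximum is in CB.
τ_max = T_CB·r/J = 1131·0.0204/2.72×10^-7 = 8.481×10^7 Pa.

84.8 MPa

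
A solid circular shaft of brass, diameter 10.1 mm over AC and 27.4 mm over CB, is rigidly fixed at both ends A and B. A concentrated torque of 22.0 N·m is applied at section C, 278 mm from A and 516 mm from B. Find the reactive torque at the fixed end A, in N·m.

0.729 N·m

Compatibility: T_A·a/J_AC = T_B·b/J_CB with T_A + T_B = T₀.
J_AC = 1.02×10^-9 m⁴, J_CB = 5.53×10^-8 m⁴, so T_A = T₀·(J_AC/a)/((J_AC/a)+(J_CB/b)) = 0.7289 N·m, T_B = 21.27 N·m.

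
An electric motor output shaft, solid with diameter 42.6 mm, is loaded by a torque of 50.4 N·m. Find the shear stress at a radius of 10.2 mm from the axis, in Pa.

1.59e6 Pa

J = πd⁴/32 = π(0.0426)⁴/32 = 3.233×10^-7 m⁴.
Shear stress varies linearly with radius: τ = T·r/J = 50.40 × 0.0102 / 3.233×10^-7 = 1.590×10^6 Pa.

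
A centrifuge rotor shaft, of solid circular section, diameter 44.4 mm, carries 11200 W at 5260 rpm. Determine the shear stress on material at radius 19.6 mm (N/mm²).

ω = 2π·5260/60 = 550.8 rad/s, so T = P/ω = 11200 / 550.8 = 20.33 N·m.
J = πd⁴/32 = π(0.0444)⁴/32 = 3.815×10^-7 m⁴.
Shear stress varies linearly with radius: τ = T·r/J = 20.33 × 0.0196 / 3.815×10^-7 = 1.045×10^6 Pa.

1.04 N/mm²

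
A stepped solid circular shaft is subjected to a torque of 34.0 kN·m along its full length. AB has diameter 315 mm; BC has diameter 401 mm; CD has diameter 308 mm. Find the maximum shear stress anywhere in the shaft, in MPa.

Under the same torque, τ_max = 16T/(πd³) is largest where d is smallest — segment CD (d = 308 mm).
τ_max = 16·34000/(π·(0.308)³) = 5.926×10^6 Pa.

5.93 MPa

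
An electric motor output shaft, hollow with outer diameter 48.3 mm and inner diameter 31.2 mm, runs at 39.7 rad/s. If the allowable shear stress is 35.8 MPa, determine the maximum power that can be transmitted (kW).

J = π(d_o⁴ − d_i⁴)/32 = π(0.0483⁴ − 0.0312⁴)/32 = 4.413×10^-7 m⁴.
T_max = τ_allow·J/r = 3.58×10^7 × 4.413×10^-7 / 0.0241 = 654.1 N·m.
ω = 39.7 rad/s, so P_max = T_max·ω = 2.597×10^4 W.

26.0 kW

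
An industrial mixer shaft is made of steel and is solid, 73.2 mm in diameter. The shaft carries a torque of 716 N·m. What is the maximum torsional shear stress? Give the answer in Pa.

J = πd⁴/32 = π(0.0732)⁴/32 = 2.819×10^-6 m⁴.
τ_max = T·r/J = 716.0 × 0.0366 / 2.819×10^-6 = 9.297×10^6 Pa.

9.30e6 Pa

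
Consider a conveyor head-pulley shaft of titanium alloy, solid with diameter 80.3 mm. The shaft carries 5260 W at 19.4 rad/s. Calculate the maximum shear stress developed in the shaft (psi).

ω = 19.4 rad/s, so T = P/ω = 5260 / 19.40 = 271.1 N·m.
J = πd⁴/32 = π(0.0803)⁴/32 = 4.082×10^-6 m⁴.
τ_max = T·r/J = 271.1 × 0.0401 / 4.082×10^-6 = 2.667×10^6 Pa.

387 psi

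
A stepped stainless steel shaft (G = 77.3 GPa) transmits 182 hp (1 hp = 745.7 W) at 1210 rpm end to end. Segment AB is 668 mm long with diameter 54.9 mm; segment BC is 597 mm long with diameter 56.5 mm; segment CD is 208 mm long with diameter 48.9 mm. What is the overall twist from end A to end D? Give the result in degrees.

ω = 2π·1210/60 = 126.7 rad/s, so T = P/ω = 182×745.7 / 126.7 = 1071 N·m.
J_AB = π(0.0549)⁴/32 = 8.92×10^-7 m⁴; J_BC = π(0.0565)⁴/32 = 1.00×10^-6 m⁴; J_CD = π(0.0489)⁴/32 = 5.61×10^-7 m⁴.
θ = (T/G)·Σ L_i/J_i = (1071/77.3×10⁹)·(0.668/8.92×10^-7 + 0.597/1.00×10^-6 + 0.208/5.61×10^-7) = 0.02378 rad.

1.36°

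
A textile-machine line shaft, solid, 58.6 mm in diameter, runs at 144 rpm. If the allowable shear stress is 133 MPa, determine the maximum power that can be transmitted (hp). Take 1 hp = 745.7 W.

106 hp

J = πd⁴/32 = π(0.0586)⁴/32 = 1.158×10^-6 m⁴.
T_max = τ_allow·J/r = 1.33×10^8 × 1.158×10^-6 / 0.0293 = 5255 N·m.
ω = 2π·144/60 = 15.08 rad/s, so P_max = T_max·ω = 7.924×10^4 W.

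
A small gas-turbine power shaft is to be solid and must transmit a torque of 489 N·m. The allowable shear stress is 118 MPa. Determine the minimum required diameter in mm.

27.6 mm

For a solid shaft τ_max = 16T/(πd³), so d = (16T/(π τ_allow))^(1/3) = (16·489.0/(π·1.18×10^8))^(1/3) = 0.02764 m.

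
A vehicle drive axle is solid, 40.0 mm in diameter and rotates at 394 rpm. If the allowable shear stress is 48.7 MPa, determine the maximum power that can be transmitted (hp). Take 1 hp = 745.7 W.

33.9 hp

J = πd⁴/32 = π(0.0400)⁴/32 = 2.513×10^-7 m⁴.
T_max = τ_allow·J/r = 4.87×10^7 × 2.513×10^-7 / 0.0200 = 612.0 N·m.
ω = 2π·394/60 = 41.26 rad/s, so P_max = T_max·ω = 2.525×10^4 W.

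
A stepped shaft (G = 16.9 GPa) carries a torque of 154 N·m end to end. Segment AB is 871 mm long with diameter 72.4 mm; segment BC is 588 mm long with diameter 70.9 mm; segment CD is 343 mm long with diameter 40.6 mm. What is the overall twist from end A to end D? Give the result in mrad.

16.8 mrad

J_AB = π(0.0724)⁴/32 = 2.70×10^-6 m⁴; J_BC = π(0.0709)⁴/32 = 2.48×10^-6 m⁴; J_CD = π(0.0406)⁴/32 = 2.67×10^-7 m⁴.
θ = (T/G)·Σ L_i/J_i = (154.0/16.9×10⁹)·(0.871/2.70×10^-6 + 0.588/2.48×10^-6 + 0.343/2.67×10^-7) = 0.01682 rad.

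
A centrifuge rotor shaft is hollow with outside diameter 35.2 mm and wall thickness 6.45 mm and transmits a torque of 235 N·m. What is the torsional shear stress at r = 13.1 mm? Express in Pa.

J = π(d_o⁴ − d_i⁴)/32 = π(0.0352⁴ − 0.0223⁴)/32 = 1.264×10^-7 m⁴.
Shear stress varies linearly with radius: τ = T·r/J = 235.0 × 0.0131 / 1.264×10^-7 = 2.435×10^7 Pa.

2.43e7 Pa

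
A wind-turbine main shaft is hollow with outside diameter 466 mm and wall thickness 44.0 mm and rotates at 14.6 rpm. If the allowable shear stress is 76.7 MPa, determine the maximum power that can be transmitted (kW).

1320 kW

J = π(d_o⁴ − d_i⁴)/32 = π(0.466⁴ − 0.378⁴)/32 = 2.625×10^-3 m⁴.
T_max = τ_allow·J/r = 7.67×10^7 × 2.625×10^-3 / 0.233 = 864200 N·m.
ω = 2π·14.6/60 = 1.529 rad/s, so P_max = T_max·ω = 1.321×10^6 W.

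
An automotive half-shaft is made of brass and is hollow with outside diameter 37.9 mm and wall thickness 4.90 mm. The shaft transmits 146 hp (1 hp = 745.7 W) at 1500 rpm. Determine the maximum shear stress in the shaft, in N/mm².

92.9 N/mm²

ω = 2π·1500/60 = 157.1 rad/s, so T = P/ω = 146×745.7 / 157.1 = 693.1 N·m.
J = π(d_o⁴ − d_i⁴)/32 = π(0.0379⁴ − 0.0281⁴)/32 = 1.414×10^-7 m⁴.
τ_max = T·r/J = 693.1 × 0.0189 / 1.414×10^-7 = 9.292×10^7 Pa.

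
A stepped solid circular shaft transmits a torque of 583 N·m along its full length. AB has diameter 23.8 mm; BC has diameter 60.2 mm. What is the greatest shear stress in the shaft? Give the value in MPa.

220 MPa

Under the same torque, τ_max = 16T/(πd³) is largest where d is smallest — segment AB (d = 23.8 mm).
τ_max = 16·583.0/(π·(0.0238)³) = 2.202×10^8 Pa.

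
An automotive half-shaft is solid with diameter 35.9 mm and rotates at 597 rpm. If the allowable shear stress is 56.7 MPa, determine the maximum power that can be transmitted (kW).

J = πd⁴/32 = π(0.0359)⁴/32 = 1.631×10^-7 m⁴.
T_max = τ_allow·J/r = 5.67×10^7 × 1.631×10^-7 / 0.0180 = 515.1 N·m.
ω = 2π·597/60 = 62.52 rad/s, so P_max = T_max·ω = 3.220×10^4 W.

32.2 kW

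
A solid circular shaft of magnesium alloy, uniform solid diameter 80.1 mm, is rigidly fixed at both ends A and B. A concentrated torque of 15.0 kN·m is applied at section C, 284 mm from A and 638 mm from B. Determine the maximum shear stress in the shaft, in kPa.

103000 kPa

With uniform GJ and both ends fixed, compatibility θ_AC = θ_CB gives T_A·a = T_B·b, together with T_A + T_B = T₀.
T_A = T₀·b/(a+b) = 15000·638/922.0 = 10380 N·m; T_B = 4620 N·m.
τ in each portion: τ_AC = 1.03×10^8 Pa, τ_CB = 4.58×10^7 Pa; maximum is in AC.
τ_max = T_AC·r/J = 10380·0.0400/4.04×10^-6 = 1.029×10^8 Pa.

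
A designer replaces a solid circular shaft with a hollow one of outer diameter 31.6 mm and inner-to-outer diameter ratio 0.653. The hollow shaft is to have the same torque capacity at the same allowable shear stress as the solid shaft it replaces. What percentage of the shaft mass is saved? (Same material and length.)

34.4 %

Equal τ_max and T ⇒ the solid shaft needs d_s³ = d_o³(1−k⁴), so d_s = 31.6·(1−0.653⁴)^(1/3) = 29.56 mm.
Area ratio A_h/A_s = d_o²(1−k²)/d_s² = (1−k²)/(1−k⁴)^(2/3) = 0.6557.
Mass saving = 1 − 0.6557 = 34.4 %.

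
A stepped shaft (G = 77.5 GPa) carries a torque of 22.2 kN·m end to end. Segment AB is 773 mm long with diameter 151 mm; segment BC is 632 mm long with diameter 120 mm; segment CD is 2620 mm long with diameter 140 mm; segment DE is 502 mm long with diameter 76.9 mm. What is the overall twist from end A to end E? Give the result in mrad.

75.0 mrad

J_AB = π(0.151)⁴/32 = 5.10×10^-5 m⁴; J_BC = π(0.120)⁴/32 = 2.04×10^-5 m⁴; J_CD = π(0.140)⁴/32 = 3.77×10^-5 m⁴; J_DE = π(0.0769)⁴/32 = 3.43×10^-6 m⁴.
θ = (T/G)·Σ L_i/J_i = (22200/77.5×10⁹)·(0.773/5.10×10^-5 + 0.632/2.04×10^-5 + 2.62/3.77×10^-5 + 0.502/3.43×10^-6) = 0.07501 rad.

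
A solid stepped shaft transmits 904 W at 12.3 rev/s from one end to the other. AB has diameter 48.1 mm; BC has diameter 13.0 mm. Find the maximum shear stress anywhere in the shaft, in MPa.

27.1 MPa

ω = 2π·12.3 = 77.28 rad/s, so T = P/ω = 904 / 77.28 = 11.70 N·m.
Under the same torque, τ_max = 16T/(πd³) is largest where d is smallest — segment BC (d = 13.0 mm).
τ_max = 16·11.70/(π·(0.0130)³) = 2.712×10^7 Pa.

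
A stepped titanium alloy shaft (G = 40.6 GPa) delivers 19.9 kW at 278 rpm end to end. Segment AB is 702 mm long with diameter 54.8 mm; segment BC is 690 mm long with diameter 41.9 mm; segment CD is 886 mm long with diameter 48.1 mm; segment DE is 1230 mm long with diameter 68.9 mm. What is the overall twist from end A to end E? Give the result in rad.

ω = 2π·278/60 = 29.11 rad/s, so T = P/ω = 19.9×10³ / 29.11 = 683.6 N·m.
J_AB = π(0.0548)⁴/32 = 8.85×10^-7 m⁴; J_BC = π(0.0419)⁴/32 = 3.03×10^-7 m⁴; J_CD = π(0.0481)⁴/32 = 5.26×10^-7 m⁴; J_DE = π(0.0689)⁴/32 = 2.21×10^-6 m⁴.
θ = (T/G)·Σ L_i/J_i = (683.6/40.6×10⁹)·(0.702/8.85×10^-7 + 0.690/3.03×10^-7 + 0.886/5.26×10^-7 + 1.23/2.21×10^-6) = 0.08949 rad.

0.0895 rad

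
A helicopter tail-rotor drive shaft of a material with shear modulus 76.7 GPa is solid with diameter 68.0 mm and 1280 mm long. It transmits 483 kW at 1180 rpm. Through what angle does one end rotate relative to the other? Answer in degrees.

1.78°

ω = 2π·1180/60 = 123.6 rad/s, so T = P/ω = 483×10³ / 123.6 = 3909 N·m.
J = πd⁴/32 = π(0.0680)⁴/32 = 2.099×10^-6 m⁴.
θ = T·L/(G·J) = 3909 × 1.28 / (76.7×10⁹ × 2.099×10^-6) = 0.03108 rad.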